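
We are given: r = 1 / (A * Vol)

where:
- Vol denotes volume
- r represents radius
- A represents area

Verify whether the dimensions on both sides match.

No

Vol (volume) has dimensions [L^3].
r (radius) has dimensions [L].
A (area) has dimensions [L^2].

Left side: [L]
Right side: [L^-5]

The two sides have different dimensions, so the equation is NOT dimensionally consistent.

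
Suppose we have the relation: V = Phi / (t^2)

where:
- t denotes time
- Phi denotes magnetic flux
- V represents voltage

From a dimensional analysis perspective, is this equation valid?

No

t (time) has dimensions [T].
Phi (magnetic flux) has dimensions [I^-1 L^2 M T^-2].
V (voltage) has dimensions [I^-1 L^2 M T^-3].

Left side: [I^-1 L^2 M T^-3]
Right side: [I^-1 L^2 M T^-4]

The two sides have different dimensions, so the equation is NOT dimensionally consistent.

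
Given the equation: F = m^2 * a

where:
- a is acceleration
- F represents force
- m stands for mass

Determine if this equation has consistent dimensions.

No

a (acceleration) has dimensions [L T^-2].
F (force) has dimensions [L M T^-2].
m (mass) has dimensions [M].

Left side: [L M T^-2]
Right side: [L M^2 T^-2]

The two sides have different dimensions, so the equation is NOT dimensionally consistent.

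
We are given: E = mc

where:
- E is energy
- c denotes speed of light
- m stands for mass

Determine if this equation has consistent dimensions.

No

E (energy) has dimensions [L^2 M T^-2].
c (speed of light) has dimensions [L T^-1].
m (mass) has dimensions [M].

Left side: [L^2 M T^-2]
Right side: [L M T^-1]

The two sides have different dimensions, so the equation is NOT dimensionally consistent.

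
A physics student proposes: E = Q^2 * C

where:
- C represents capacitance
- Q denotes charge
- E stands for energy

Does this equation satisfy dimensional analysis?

No

C (capacitance) has dimensions [I^2 L^-2 M^-1 T^4].
Q (charge) has dimensions [I T].
E (energy) has dimensions [L^2 M T^-2].

Left side: [L^2 M T^-2]
Right side: [I^4 L^-2 M^-1 T^6]

The two sides have different dimensions, so the equation is NOT dimensionally consistent.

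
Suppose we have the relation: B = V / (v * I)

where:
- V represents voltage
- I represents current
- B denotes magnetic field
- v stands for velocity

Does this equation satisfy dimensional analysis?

No

V (voltage) has dimensions [I^-1 L^2 M T^-3].
I (current) has dimensions [I].
B (magnetic field) has dimensions [I^-1 M T^-2].
v (velocity) has dimensions [L T^-1].

Left side: [I^-1 M T^-2]
Right side: [I^-2 L M T^-2]

The two sides have different dimensions, so the equation is NOT dimensionally consistent.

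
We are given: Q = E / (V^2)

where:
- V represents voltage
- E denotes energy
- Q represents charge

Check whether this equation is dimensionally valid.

No

V (voltage) has dimensions [I^-1 L^2 M T^-3].
E (energy) has dimensions [L^2 M T^-2].
Q (charge) has dimensions [I T].

Left side: [I T]
Right side: [I^2 L^-2 M^-1 T^4]

The two sides have different dimensions, so the equation is NOT dimensionally consistent.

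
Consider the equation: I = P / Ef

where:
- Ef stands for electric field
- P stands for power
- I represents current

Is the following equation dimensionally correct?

No

Ef (electric field) has dimensions [I^-1 L M T^-3].
P (power) has dimensions [L^2 M T^-3].
I (current) has dimensions [I].

Left side: [I]
Right side: [I L]

The two sides have different dimensions, so the equation is NOT dimensionally consistent.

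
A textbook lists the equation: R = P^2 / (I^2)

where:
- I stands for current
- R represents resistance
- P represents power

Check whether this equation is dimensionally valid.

No

I (current) has dimensions [I].
R (resistance) has dimensions [I^-2 L^2 M T^-3].
P (power) has dimensions [L^2 M T^-3].

Left side: [I^-2 L^2 M T^-3]
Right side: [I^-2 L^4 M^2 T^-6]

The two sides have different dimensions, so the equation is NOT dimensionally consistent.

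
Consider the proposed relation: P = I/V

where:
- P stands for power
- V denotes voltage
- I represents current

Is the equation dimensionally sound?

No

P (power) has dimensions [L^2 M T^-3].
V (voltage) has dimensions [I^-1 L^2 M T^-3].
I (current) has dimensions [I].

Left side: [L^2 M T^-3]
Right side: [I^2 L^-2 M^-1 T^3]

The two sides have different dimensions, so the equation is NOT dimensionally consistent.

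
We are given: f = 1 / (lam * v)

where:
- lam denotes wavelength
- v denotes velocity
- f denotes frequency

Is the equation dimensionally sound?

No

lam (wavelength) has dimensions [L].
v (velocity) has dimensions [L T^-1].
f (frequency) has dimensions [T^-1].

Left side: [T^-1]
Right side: [L^-2 T]

The two sides have different dimensions, so the equation is NOT dimensionally consistent.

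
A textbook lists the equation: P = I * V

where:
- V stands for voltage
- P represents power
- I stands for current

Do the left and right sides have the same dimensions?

Yes

V (voltage) has dimensions [I^-1 L^2 M T^-3].
P (power) has dimensions [L^2 M T^-3].
I (current) has dimensions [I].

Left side: [L^2 M T^-3]
Right side: [L^2 M T^-3]

Both sides have the same dimensions, so the equation is dimensionally consistent.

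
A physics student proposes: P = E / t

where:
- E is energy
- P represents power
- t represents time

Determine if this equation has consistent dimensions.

Yes

E (energy) has dimensions [L^2 M T^-2].
P (power) has dimensions [L^2 M T^-3].
t (time) has dimensions [T].

Left side: [L^2 M T^-3]
Right side: [L^2 M T^-3]

Both sides have the same dimensions, so the equation is dimensionally consistent.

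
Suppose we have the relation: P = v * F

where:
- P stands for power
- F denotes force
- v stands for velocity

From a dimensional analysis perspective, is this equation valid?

Yes

P (power) has dimensions [L^2 M T^-3].
F (force) has dimensions [L M T^-2].
v (velocity) has dimensions [L T^-1].

Left side: [L^2 M T^-3]
Right side: [L^2 M T^-3]

Both sides have the same dimensions, so the equation is dimensionally consistent.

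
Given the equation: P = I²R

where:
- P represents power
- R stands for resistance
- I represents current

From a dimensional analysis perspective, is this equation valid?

Yes

P (power) has dimensions [L^2 M T^-3].
R (resistance) has dimensions [I^-2 L^2 M T^-3].
I (current) has dimensions [I].

Left side: [L^2 M T^-3]
Right side: [L^2 M T^-3]

Both sides have the same dimensions, so the equation is dimensionally consistent.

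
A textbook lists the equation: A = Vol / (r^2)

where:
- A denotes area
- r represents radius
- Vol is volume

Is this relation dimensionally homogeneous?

No

A (area) has dimensions [L^2].
r (radius) has dimensions [L].
Vol (volume) has dimensions [L^3].

Left side: [L^2]
Right side: [L]

The two sides have different dimensions, so the equation is NOT dimensionally consistent.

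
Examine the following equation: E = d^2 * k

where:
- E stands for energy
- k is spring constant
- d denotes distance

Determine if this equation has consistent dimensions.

Yes

E (energy) has dimensions [L^2 M T^-2].
k (spring constant) has dimensions [M T^-2].
d (distance) has dimensions [L].

Left side: [L^2 M T^-2]
Right side: [L^2 M T^-2]

Both sides have the same dimensions, so the equation is dimensionally consistent.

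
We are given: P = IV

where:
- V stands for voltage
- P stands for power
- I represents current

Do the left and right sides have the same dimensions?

Yes

V (voltage) has dimensions [I^-1 L^2 M T^-3].
P (power) has dimensions [L^2 M T^-3].
I (current) has dimensions [I].

Left side: [L^2 M T^-3]
Right side: [L^2 M T^-3]

Both sides have the same dimensions, so the equation is dimensionally consistent.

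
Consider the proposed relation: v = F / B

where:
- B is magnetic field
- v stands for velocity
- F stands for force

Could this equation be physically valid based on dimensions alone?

No

B (magnetic field) has dimensions [I^-1 M T^-2].
v (velocity) has dimensions [L T^-1].
F (force) has dimensions [L M T^-2].

Left side: [L T^-1]
Right side: [I L]

The two sides have different dimensions, so the equation is NOT dimensionally consistent.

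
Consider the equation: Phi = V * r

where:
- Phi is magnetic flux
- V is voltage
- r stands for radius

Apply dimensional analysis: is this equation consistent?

No

Phi (magnetic flux) has dimensions [I^-1 L^2 M T^-2].
V (voltage) has dimensions [I^-1 L^2 M T^-3].
r (radius) has dimensions [L].

Left side: [I^-1 L^2 M T^-2]
Right side: [I^-1 L^3 M T^-3]

The two sides have different dimensions, so the equation is NOT dimensionally consistent.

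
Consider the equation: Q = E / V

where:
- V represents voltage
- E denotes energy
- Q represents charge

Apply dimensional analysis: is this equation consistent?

Yes

V (voltage) has dimensions [I^-1 L^2 M T^-3].
E (energy) has dimensions [L^2 M T^-2].
Q (charge) has dimensions [I T].

Left side: [I T]
Right side: [I T]

Both sides have the same dimensions, so the equation is dimensionally consistent.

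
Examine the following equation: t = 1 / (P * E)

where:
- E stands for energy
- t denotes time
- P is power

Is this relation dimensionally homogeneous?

No

E (energy) has dimensions [L^2 M T^-2].
t (time) has dimensions [T].
P (power) has dimensions [L^2 M T^-3].

Left side: [T]
Right side: [L^-4 M^-2 T^5]

The two sides have different dimensions, so the equation is NOT dimensionally consistent.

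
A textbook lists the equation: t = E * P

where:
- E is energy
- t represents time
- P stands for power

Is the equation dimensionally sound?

No

E (energy) has dimensions [L^2 M T^-2].
t (time) has dimensions [T].
P (power) has dimensions [L^2 M T^-3].

Left side: [T]
Right side: [L^4 M^2 T^-5]

The two sides have different dimensions, so the equation is NOT dimensionally consistent.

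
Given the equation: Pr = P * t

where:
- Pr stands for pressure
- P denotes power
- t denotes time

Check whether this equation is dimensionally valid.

No

Pr (pressure) has dimensions [L^-1 M T^-2].
P (power) has dimensions [L^2 M T^-3].
t (time) has dimensions [T].

Left side: [L^-1 M T^-2]
Right side: [L^2 M T^-2]

The two sides have different dimensions, so the equation is NOT dimensionally consistent.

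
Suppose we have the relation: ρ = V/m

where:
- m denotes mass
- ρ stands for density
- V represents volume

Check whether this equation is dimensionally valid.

No

m (mass) has dimensions [M].
ρ (density) has dimensions [L^-3 M].
V (volume) has dimensions [L^3].

Left side: [L^-3 M]
Right side: [L^3 M^-1]

The two sides have different dimensions, so the equation is NOT dimensionally consistent.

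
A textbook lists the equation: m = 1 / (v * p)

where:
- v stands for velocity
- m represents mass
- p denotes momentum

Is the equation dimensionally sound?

No

v (velocity) has dimensions [L T^-1].
m (mass) has dimensions [M].
p (momentum) has dimensions [L M T^-1].

Left side: [M]
Right side: [L^-2 M^-1 T^2]

The two sides have different dimensions, so the equation is NOT dimensionally consistent.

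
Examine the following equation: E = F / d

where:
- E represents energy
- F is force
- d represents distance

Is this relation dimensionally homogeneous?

No

E (energy) has dimensions [L^2 M T^-2].
F (force) has dimensions [L M T^-2].
d (distance) has dimensions [L].

Left side: [L^2 M T^-2]
Right side: [M T^-2]

The two sides have different dimensions, so the equation is NOT dimensionally consistent.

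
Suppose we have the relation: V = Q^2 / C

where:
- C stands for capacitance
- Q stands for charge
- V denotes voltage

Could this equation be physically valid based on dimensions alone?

No

C (capacitance) has dimensions [I^2 L^-2 M^-1 T^4].
Q (charge) has dimensions [I T].
V (voltage) has dimensions [I^-1 L^2 M T^-3].

Left side: [I^-1 L^2 M T^-3]
Right side: [L^2 M T^-2]

The two sides have different dimensions, so the equation is NOT dimensionally consistent.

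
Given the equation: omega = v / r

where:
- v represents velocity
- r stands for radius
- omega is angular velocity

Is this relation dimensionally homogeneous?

Yes

v (velocity) has dimensions [L T^-1].
r (radius) has dimensions [L].
omega (angular velocity) has dimensions [T^-1].

Left side: [T^-1]
Right side: [T^-1]

Both sides have the same dimensions, so the equation is dimensionally consistent.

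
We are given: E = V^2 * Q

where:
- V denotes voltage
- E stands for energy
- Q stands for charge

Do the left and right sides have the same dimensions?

No

V (voltage) has dimensions [I^-1 L^2 M T^-3].
E (energy) has dimensions [L^2 M T^-2].
Q (charge) has dimensions [I T].

Left side: [L^2 M T^-2]
Right side: [I^-1 L^4 M^2 T^-5]

The two sides have different dimensions, so the equation is NOT dimensionally consistent.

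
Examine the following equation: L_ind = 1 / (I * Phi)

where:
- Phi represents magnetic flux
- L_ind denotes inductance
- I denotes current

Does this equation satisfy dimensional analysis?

No

Phi (magnetic flux) has dimensions [I^-1 L^2 M T^-2].
L_ind (inductance) has dimensions [I^-2 L^2 M T^-2].
I (current) has dimensions [I].

Left side: [I^-2 L^2 M T^-2]
Right side: [L^-2 M^-1 T^2]

The two sides have different dimensions, so the equation is NOT dimensionally consistent.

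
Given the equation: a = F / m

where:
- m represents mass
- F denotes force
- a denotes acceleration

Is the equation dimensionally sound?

Yes

m (mass) has dimensions [M].
F (force) has dimensions [L M T^-2].
a (acceleration) has dimensions [L T^-2].

Left side: [L T^-2]
Right side: [L T^-2]

Both sides have the same dimensions, so the equation is dimensionally consistent.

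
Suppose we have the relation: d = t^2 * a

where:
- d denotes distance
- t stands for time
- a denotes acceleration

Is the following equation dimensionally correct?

Yes

d (distance) has dimensions [L].
t (time) has dimensions [T].
a (acceleration) has dimensions [L T^-2].

Left side: [L]
Right side: [L]

Both sides have the same dimensions, so the equation is dimensionally consistent.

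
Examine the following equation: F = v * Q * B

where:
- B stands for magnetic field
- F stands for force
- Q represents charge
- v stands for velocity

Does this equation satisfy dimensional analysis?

Yes

B (magnetic field) has dimensions [I^-1 M T^-2].
F (force) has dimensions [L M T^-2].
Q (charge) has dimensions [I T].
v (velocity) has dimensions [L T^-1].

Left side: [L M T^-2]
Right side: [L M T^-2]

Both sides have the same dimensions, so the equation is dimensionally consistent.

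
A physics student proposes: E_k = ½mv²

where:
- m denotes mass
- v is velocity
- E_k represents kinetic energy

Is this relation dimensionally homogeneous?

Yes

m (mass) has dimensions [M].
v (velocity) has dimensions [L T^-1].
E_k (kinetic energy) has dimensions [L^2 M T^-2].

Left side: [L^2 M T^-2]
Right side: [L^2 M T^-2]

Both sides have the same dimensions, so the equation is dimensionally consistent.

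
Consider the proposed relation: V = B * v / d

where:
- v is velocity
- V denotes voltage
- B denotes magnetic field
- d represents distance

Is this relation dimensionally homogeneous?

No

v (velocity) has dimensions [L T^-1].
V (voltage) has dimensions [I^-1 L^2 M T^-3].
B (magnetic field) has dimensions [I^-1 M T^-2].
d (distance) has dimensions [L].

Left side: [I^-1 L^2 M T^-3]
Right side: [I^-1 M T^-3]

The two sides have different dimensions, so the equation is NOT dimensionally consistent.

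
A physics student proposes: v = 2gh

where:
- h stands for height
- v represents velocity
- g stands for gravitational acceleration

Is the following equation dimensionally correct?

No

h (height) has dimensions [L].
v (velocity) has dimensions [L T^-1].
g (gravitational acceleration) has dimensions [L T^-2].

Left side: [L T^-1]
Right side: [L^2 T^-2]

The two sides have different dimensions, so the equation is NOT dimensionally consistent.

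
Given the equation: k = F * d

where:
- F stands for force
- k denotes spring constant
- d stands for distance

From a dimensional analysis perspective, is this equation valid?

No

F (force) has dimensions [L M T^-2].
k (spring constant) has dimensions [M T^-2].
d (distance) has dimensions [L].

Left side: [M T^-2]
Right side: [L^2 M T^-2]

The two sides have different dimensions, so the equation is NOT dimensionally consistent.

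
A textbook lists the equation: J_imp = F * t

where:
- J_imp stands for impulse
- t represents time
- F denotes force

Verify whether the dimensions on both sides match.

Yes

J_imp (impulse) has dimensions [L M T^-1].
t (time) has dimensions [T].
F (force) has dimensions [L M T^-2].

Left side: [L M T^-1]
Right side: [L M T^-1]

Both sides have the same dimensions, so the equation is dimensionally consistent.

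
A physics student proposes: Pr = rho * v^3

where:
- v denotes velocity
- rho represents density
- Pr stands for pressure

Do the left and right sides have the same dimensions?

No

v (velocity) has dimensions [L T^-1].
rho (density) has dimensions [L^-3 M].
Pr (pressure) has dimensions [L^-1 M T^-2].

Left side: [L^-1 M T^-2]
Right side: [M T^-3]

The two sides have different dimensions, so the equation is NOT dimensionally consistent.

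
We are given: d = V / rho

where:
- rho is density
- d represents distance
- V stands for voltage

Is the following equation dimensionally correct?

No

rho (density) has dimensions [L^-3 M].
d (distance) has dimensions [L].
V (voltage) has dimensions [I^-1 L^2 M T^-3].

Left side: [L]
Right side: [I^-1 L^5 T^-3]

The two sides have different dimensions, so the equation is NOT dimensionally consistent.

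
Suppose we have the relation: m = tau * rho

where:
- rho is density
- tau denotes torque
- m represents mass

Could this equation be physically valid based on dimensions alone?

No

rho (density) has dimensions [L^-3 M].
tau (torque) has dimensions [L^2 M T^-2].
m (mass) has dimensions [M].

Left side: [M]
Right side: [L^-1 M^2 T^-2]

The two sides have different dimensions, so the equation is NOT dimensionally consistent.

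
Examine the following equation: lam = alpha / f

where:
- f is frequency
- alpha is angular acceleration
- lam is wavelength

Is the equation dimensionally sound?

No

f (frequency) has dimensions [T^-1].
alpha (angular acceleration) has dimensions [T^-2].
lam (wavelength) has dimensions [L].

Left side: [L]
Right side: [T^-1]

The two sides have different dimensions, so the equation is NOT dimensionally consistent.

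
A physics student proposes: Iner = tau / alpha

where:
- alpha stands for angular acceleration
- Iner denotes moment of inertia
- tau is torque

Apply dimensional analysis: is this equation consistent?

Yes

alpha (angular acceleration) has dimensions [T^-2].
Iner (moment of inertia) has dimensions [L^2 M].
tau (torque) has dimensions [L^2 M T^-2].

Left side: [L^2 M]
Right side: [L^2 M]

Both sides have the same dimensions, so the equation is dimensionally consistent.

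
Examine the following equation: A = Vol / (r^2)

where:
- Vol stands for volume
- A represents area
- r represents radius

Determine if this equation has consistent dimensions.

No

Vol (volume) has dimensions [L^3].
A (area) has dimensions [L^2].
r (radius) has dimensions [L].

Left side: [L^2]
Right side: [L]

The two sides have different dimensions, so the equation is NOT dimensionally consistent.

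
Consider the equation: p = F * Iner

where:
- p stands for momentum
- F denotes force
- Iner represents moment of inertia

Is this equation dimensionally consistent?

No

p (momentum) has dimensions [L M T^-1].
F (force) has dimensions [L M T^-2].
Iner (moment of inertia) has dimensions [L^2 M].

Left side: [L M T^-1]
Right side: [L^3 M^2 T^-2]

The two sides have different dimensions, so the equation is NOT dimensionally consistent.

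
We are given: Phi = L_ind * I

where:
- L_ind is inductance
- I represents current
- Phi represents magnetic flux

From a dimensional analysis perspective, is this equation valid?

Yes

L_ind (inductance) has dimensions [I^-2 L^2 M T^-2].
I (current) has dimensions [I].
Phi (magnetic flux) has dimensions [I^-1 L^2 M T^-2].

Left side: [I^-1 L^2 M T^-2]
Right side: [I^-1 L^2 M T^-2]

Both sides have the same dimensions, so the equation is dimensionally consistent.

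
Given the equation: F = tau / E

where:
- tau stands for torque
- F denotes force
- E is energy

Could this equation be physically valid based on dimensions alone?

No

tau (torque) has dimensions [L^2 M T^-2].
F (force) has dimensions [L M T^-2].
E (energy) has dimensions [L^2 M T^-2].

Left side: [L M T^-2]
Right side: [dimensionless]

The two sides have different dimensions, so the equation is NOT dimensionally consistent.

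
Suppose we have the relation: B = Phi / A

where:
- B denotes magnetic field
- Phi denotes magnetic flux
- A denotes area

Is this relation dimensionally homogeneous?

Yes

B (magnetic field) has dimensions [I^-1 M T^-2].
Phi (magnetic flux) has dimensions [I^-1 L^2 M T^-2].
A (area) has dimensions [L^2].

Left side: [I^-1 M T^-2]
Right side: [I^-1 M T^-2]

Both sides have the same dimensions, so the equation is dimensionally consistent.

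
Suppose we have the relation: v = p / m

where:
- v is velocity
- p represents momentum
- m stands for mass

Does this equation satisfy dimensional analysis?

Yes

v (velocity) has dimensions [L T^-1].
p (momentum) has dimensions [L M T^-1].
m (mass) has dimensions [M].

Left side: [L T^-1]
Right side: [L T^-1]

Both sides have the same dimensions, so the equation is dimensionally consistent.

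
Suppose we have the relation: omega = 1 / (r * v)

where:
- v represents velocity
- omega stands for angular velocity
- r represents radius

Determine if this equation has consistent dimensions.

No

v (velocity) has dimensions [L T^-1].
omega (angular velocity) has dimensions [T^-1].
r (radius) has dimensions [L].

Left side: [T^-1]
Right side: [L^-2 T]

The two sides have different dimensions, so the equation is NOT dimensionally consistent.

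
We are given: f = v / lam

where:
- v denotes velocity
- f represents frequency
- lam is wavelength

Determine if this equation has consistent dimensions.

Yes

v (velocity) has dimensions [L T^-1].
f (frequency) has dimensions [T^-1].
lam (wavelength) has dimensions [L].

Left side: [T^-1]
Right side: [T^-1]

Both sides have the same dimensions, so the equation is dimensionally consistent.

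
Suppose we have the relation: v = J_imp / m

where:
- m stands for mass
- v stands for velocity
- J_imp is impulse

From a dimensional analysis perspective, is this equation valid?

Yes

m (mass) has dimensions [M].
v (velocity) has dimensions [L T^-1].
J_imp (impulse) has dimensions [L M T^-1].

Left side: [L T^-1]
Right side: [L T^-1]

Both sides have the same dimensions, so the equation is dimensionally consistent.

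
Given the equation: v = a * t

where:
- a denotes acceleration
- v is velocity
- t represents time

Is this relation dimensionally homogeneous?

Yes

a (acceleration) has dimensions [L T^-2].
v (velocity) has dimensions [L T^-1].
t (time) has dimensions [T].

Left side: [L T^-1]
Right side: [L T^-1]

Both sides have the same dimensions, so the equation is dimensionally consistent.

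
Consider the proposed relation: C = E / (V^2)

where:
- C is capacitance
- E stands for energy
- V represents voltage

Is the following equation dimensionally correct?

Yes

C (capacitance) has dimensions [I^2 L^-2 M^-1 T^4].
E (energy) has dimensions [L^2 M T^-2].
V (voltage) has dimensions [I^-1 L^2 M T^-3].

Left side: [I^2 L^-2 M^-1 T^4]
Right side: [I^2 L^-2 M^-1 T^4]

Both sides have the same dimensions, so the equation is dimensionally consistent.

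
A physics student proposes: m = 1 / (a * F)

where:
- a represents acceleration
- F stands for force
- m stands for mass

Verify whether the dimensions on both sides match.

No

a (acceleration) has dimensions [L T^-2].
F (force) has dimensions [L M T^-2].
m (mass) has dimensions [M].

Left side: [M]
Right side: [L^-2 M^-1 T^4]

The two sides have different dimensions, so the equation is NOT dimensionally consistent.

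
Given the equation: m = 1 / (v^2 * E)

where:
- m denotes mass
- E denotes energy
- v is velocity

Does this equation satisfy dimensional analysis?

No

m (mass) has dimensions [M].
E (energy) has dimensions [L^2 M T^-2].
v (velocity) has dimensions [L T^-1].

Left side: [M]
Right side: [L^-4 M^-1 T^4]

The two sides have different dimensions, so the equation is NOT dimensionally consistent.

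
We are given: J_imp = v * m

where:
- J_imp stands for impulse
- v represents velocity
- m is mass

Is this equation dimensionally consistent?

Yes

J_imp (impulse) has dimensions [L M T^-1].
v (velocity) has dimensions [L T^-1].
m (mass) has dimensions [M].

Left side: [L M T^-1]
Right side: [L M T^-1]

Both sides have the same dimensions, so the equation is dimensionally consistent.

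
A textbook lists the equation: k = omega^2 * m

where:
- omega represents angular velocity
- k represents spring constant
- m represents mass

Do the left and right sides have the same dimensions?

Yes

omega (angular velocity) has dimensions [T^-1].
k (spring constant) has dimensions [M T^-2].
m (mass) has dimensions [M].

Left side: [M T^-2]
Right side: [M T^-2]

Both sides have the same dimensions, so the equation is dimensionally consistent.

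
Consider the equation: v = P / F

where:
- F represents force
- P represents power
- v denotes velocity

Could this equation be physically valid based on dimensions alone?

Yes

F (force) has dimensions [L M T^-2].
P (power) has dimensions [L^2 M T^-3].
v (velocity) has dimensions [L T^-1].

Left side: [L T^-1]
Right side: [L T^-1]

Both sides have the same dimensions, so the equation is dimensionally consistent.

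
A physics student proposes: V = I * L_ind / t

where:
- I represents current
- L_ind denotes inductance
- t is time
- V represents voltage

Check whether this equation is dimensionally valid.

Yes

I (current) has dimensions [I].
L_ind (inductance) has dimensions [I^-2 L^2 M T^-2].
t (time) has dimensions [T].
V (voltage) has dimensions [I^-1 L^2 M T^-3].

Left side: [I^-1 L^2 M T^-3]
Right side: [I^-1 L^2 M T^-3]

Both sides have the same dimensions, so the equation is dimensionally consistent.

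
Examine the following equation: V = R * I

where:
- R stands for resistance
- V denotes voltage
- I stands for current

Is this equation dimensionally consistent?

Yes

R (resistance) has dimensions [I^-2 L^2 M T^-3].
V (voltage) has dimensions [I^-1 L^2 M T^-3].
I (current) has dimensions [I].

Left side: [I^-1 L^2 M T^-3]
Right side: [I^-1 L^2 M T^-3]

Both sides have the same dimensions, so the equation is dimensionally consistent.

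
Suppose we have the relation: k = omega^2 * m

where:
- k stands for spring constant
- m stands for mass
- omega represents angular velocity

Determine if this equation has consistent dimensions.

Yes

k (spring constant) has dimensions [M T^-2].
m (mass) has dimensions [M].
omega (angular velocity) has dimensions [T^-1].

Left side: [M T^-2]
Right side: [M T^-2]

Both sides have the same dimensions, so the equation is dimensionally consistent.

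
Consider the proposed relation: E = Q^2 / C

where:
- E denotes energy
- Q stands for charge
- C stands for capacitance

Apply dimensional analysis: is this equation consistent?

Yes

E (energy) has dimensions [L^2 M T^-2].
Q (charge) has dimensions [I T].
C (capacitance) has dimensions [I^2 L^-2 M^-1 T^4].

Left side: [L^2 M T^-2]
Right side: [L^2 M T^-2]

Both sides have the same dimensions, so the equation is dimensionally consistent.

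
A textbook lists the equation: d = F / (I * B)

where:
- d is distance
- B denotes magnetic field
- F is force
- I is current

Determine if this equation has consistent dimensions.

Yes

d (distance) has dimensions [L].
B (magnetic field) has dimensions [I^-1 M T^-2].
F (force) has dimensions [L M T^-2].
I (current) has dimensions [I].

Left side: [L]
Right side: [L]

Both sides have the same dimensions, so the equation is dimensionally consistent.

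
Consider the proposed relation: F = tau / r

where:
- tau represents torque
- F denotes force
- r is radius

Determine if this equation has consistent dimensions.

Yes

tau (torque) has dimensions [L^2 M T^-2].
F (force) has dimensions [L M T^-2].
r (radius) has dimensions [L].

Left side: [L M T^-2]
Right side: [L M T^-2]

Both sides have the same dimensions, so the equation is dimensionally consistent.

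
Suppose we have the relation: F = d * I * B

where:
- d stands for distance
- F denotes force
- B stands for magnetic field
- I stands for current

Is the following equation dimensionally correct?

Yes

d (distance) has dimensions [L].
F (force) has dimensions [L M T^-2].
B (magnetic field) has dimensions [I^-1 M T^-2].
I (current) has dimensions [I].

Left side: [L M T^-2]
Right side: [L M T^-2]

Both sides have the same dimensions, so the equation is dimensionally consistent.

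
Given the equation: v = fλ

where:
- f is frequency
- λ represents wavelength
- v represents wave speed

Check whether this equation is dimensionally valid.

Yes

f (frequency) has dimensions [T^-1].
λ (wavelength) has dimensions [L].
v (wave speed) has dimensions [L T^-1].

Left side: [L T^-1]
Right side: [L T^-1]

Both sides have the same dimensions, so the equation is dimensionally consistent.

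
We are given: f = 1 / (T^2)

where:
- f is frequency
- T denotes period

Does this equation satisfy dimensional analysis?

No

f (frequency) has dimensions [T^-1].
T (period) has dimensions [T].

Left side: [T^-1]
Right side: [T^-2]

The two sides have different dimensions, so the equation is NOT dimensionally consistent.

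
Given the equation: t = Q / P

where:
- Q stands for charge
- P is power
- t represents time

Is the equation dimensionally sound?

No

Q (charge) has dimensions [I T].
P (power) has dimensions [L^2 M T^-3].
t (time) has dimensions [T].

Left side: [T]
Right side: [I L^-2 M^-1 T^4]

The two sides have different dimensions, so the equation is NOT dimensionally consistent.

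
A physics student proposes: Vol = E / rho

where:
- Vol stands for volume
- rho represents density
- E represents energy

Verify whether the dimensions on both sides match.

No

Vol (volume) has dimensions [L^3].
rho (density) has dimensions [L^-3 M].
E (energy) has dimensions [L^2 M T^-2].

Left side: [L^3]
Right side: [L^5 T^-2]

The two sides have different dimensions, so the equation is NOT dimensionally consistent.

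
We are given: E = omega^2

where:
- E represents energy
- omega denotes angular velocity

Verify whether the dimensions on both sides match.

No

E (energy) has dimensions [L^2 M T^-2].
omega (angular velocity) has dimensions [T^-1].

Left side: [L^2 M T^-2]
Right side: [T^-2]

The two sides have different dimensions, so the equation is NOT dimensionally consistent.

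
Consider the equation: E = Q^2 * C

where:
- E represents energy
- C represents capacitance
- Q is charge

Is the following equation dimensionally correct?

No

E (energy) has dimensions [L^2 M T^-2].
C (capacitance) has dimensions [I^2 L^-2 M^-1 T^4].
Q (charge) has dimensions [I T].

Left side: [L^2 M T^-2]
Right side: [I^4 L^-2 M^-1 T^6]

The two sides have different dimensions, so the equation is NOT dimensionally consistent.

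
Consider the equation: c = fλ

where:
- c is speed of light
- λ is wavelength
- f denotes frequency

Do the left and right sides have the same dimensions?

Yes

c (speed of light) has dimensions [L T^-1].
λ (wavelength) has dimensions [L].
f (frequency) has dimensions [T^-1].

Left side: [L T^-1]
Right side: [L T^-1]

Both sides have the same dimensions, so the equation is dimensionally consistent.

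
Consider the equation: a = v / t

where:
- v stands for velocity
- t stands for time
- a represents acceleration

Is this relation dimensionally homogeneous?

Yes

v (velocity) has dimensions [L T^-1].
t (time) has dimensions [T].
a (acceleration) has dimensions [L T^-2].

Left side: [L T^-2]
Right side: [L T^-2]

Both sides have the same dimensions, so the equation is dimensionally consistent.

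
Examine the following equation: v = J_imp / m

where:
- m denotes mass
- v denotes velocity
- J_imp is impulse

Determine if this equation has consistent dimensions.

Yes

m (mass) has dimensions [M].
v (velocity) has dimensions [L T^-1].
J_imp (impulse) has dimensions [L M T^-1].

Left side: [L T^-1]
Right side: [L T^-1]

Both sides have the same dimensions, so the equation is dimensionally consistent.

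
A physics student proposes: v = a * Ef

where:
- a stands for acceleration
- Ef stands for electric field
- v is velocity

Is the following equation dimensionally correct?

No

a (acceleration) has dimensions [L T^-2].
Ef (electric field) has dimensions [I^-1 L M T^-3].
v (velocity) has dimensions [L T^-1].

Left side: [L T^-1]
Right side: [I^-1 L^2 M T^-5]

The two sides have different dimensions, so the equation is NOT dimensionally consistent.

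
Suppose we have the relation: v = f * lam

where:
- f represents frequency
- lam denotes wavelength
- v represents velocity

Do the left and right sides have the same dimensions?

Yes

f (frequency) has dimensions [T^-1].
lam (wavelength) has dimensions [L].
v (velocity) has dimensions [L T^-1].

Left side: [L T^-1]
Right side: [L T^-1]

Both sides have the same dimensions, so the equation is dimensionally consistent.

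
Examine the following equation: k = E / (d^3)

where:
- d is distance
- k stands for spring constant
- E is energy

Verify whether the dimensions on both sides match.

No

d (distance) has dimensions [L].
k (spring constant) has dimensions [M T^-2].
E (energy) has dimensions [L^2 M T^-2].

Left side: [M T^-2]
Right side: [L^-1 M T^-2]

The two sides have different dimensions, so the equation is NOT dimensionally consistent.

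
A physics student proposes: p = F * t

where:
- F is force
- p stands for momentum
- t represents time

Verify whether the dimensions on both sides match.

Yes

F (force) has dimensions [L M T^-2].
p (momentum) has dimensions [L M T^-1].
t (time) has dimensions [T].

Left side: [L M T^-1]
Right side: [L M T^-1]

Both sides have the same dimensions, so the equation is dimensionally consistent.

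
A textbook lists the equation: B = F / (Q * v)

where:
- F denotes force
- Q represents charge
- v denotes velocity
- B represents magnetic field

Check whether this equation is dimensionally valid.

Yes

F (force) has dimensions [L M T^-2].
Q (charge) has dimensions [I T].
v (velocity) has dimensions [L T^-1].
B (magnetic field) has dimensions [I^-1 M T^-2].

Left side: [I^-1 M T^-2]
Right side: [I^-1 M T^-2]

Both sides have the same dimensions, so the equation is dimensionally consistent.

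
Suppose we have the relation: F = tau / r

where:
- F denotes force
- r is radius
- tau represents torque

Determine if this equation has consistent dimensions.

Yes

F (force) has dimensions [L M T^-2].
r (radius) has dimensions [L].
tau (torque) has dimensions [L^2 M T^-2].

Left side: [L M T^-2]
Right side: [L M T^-2]

Both sides have the same dimensions, so the equation is dimensionally consistent.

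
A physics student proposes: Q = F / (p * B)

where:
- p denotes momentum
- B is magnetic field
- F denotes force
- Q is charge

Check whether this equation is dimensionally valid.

No

p (momentum) has dimensions [L M T^-1].
B (magnetic field) has dimensions [I^-1 M T^-2].
F (force) has dimensions [L M T^-2].
Q (charge) has dimensions [I T].

Left side: [I T]
Right side: [I M^-1 T]

The two sides have different dimensions, so the equation is NOT dimensionally consistent.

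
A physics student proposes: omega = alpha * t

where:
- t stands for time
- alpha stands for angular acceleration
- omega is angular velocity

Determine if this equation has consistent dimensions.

Yes

t (time) has dimensions [T].
alpha (angular acceleration) has dimensions [T^-2].
omega (angular velocity) has dimensions [T^-1].

Left side: [T^-1]
Right side: [T^-1]

Both sides have the same dimensions, so the equation is dimensionally consistent.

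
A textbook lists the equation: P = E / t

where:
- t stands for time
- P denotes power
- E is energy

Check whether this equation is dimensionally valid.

Yes

t (time) has dimensions [T].
P (power) has dimensions [L^2 M T^-3].
E (energy) has dimensions [L^2 M T^-2].

Left side: [L^2 M T^-3]
Right side: [L^2 M T^-3]

Both sides have the same dimensions, so the equation is dimensionally consistent.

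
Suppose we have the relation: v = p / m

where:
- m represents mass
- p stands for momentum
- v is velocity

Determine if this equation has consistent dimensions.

Yes

m (mass) has dimensions [M].
p (momentum) has dimensions [L M T^-1].
v (velocity) has dimensions [L T^-1].

Left side: [L T^-1]
Right side: [L T^-1]

Both sides have the same dimensions, so the equation is dimensionally consistent.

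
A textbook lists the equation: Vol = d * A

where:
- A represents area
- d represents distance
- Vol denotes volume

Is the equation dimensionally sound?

Yes

A (area) has dimensions [L^2].
d (distance) has dimensions [L].
Vol (volume) has dimensions [L^3].

Left side: [L^3]
Right side: [L^3]

Both sides have the same dimensions, so the equation is dimensionally consistent.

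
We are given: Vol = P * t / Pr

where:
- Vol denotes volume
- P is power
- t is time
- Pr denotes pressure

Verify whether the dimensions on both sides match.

Yes

Vol (volume) has dimensions [L^3].
P (power) has dimensions [L^2 M T^-3].
t (time) has dimensions [T].
Pr (pressure) has dimensions [L^-1 M T^-2].

Left side: [L^3]
Right side: [L^3]

Both sides have the same dimensions, so the equation is dimensionally consistent.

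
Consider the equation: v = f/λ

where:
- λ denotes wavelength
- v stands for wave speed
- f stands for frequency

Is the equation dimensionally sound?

No

λ (wavelength) has dimensions [L].
v (wave speed) has dimensions [L T^-1].
f (frequency) has dimensions [T^-1].

Left side: [L T^-1]
Right side: [L^-1 T^-1]

The two sides have different dimensions, so the equation is NOT dimensionally consistent.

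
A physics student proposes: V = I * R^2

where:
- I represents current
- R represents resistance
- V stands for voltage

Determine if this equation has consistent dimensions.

No

I (current) has dimensions [I].
R (resistance) has dimensions [I^-2 L^2 M T^-3].
V (voltage) has dimensions [I^-1 L^2 M T^-3].

Left side: [I^-1 L^2 M T^-3]
Right side: [I^-3 L^4 M^2 T^-6]

The two sides have different dimensions, so the equation is NOT dimensionally consistent.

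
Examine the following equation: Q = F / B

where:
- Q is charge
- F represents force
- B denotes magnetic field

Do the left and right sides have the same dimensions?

No

Q (charge) has dimensions [I T].
F (force) has dimensions [L M T^-2].
B (magnetic field) has dimensions [I^-1 M T^-2].

Left side: [I T]
Right side: [I L]

The two sides have different dimensions, so the equation is NOT dimensionally consistent.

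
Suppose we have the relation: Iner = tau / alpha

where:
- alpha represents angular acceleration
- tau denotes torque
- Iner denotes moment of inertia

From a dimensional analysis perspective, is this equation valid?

Yes

alpha (angular acceleration) has dimensions [T^-2].
tau (torque) has dimensions [L^2 M T^-2].
Iner (moment of inertia) has dimensions [L^2 M].

Left side: [L^2 M]
Right side: [L^2 M]

Both sides have the same dimensions, so the equation is dimensionally consistent.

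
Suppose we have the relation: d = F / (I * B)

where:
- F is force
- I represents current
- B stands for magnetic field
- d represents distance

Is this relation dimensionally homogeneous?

Yes

F (force) has dimensions [L M T^-2].
I (current) has dimensions [I].
B (magnetic field) has dimensions [I^-1 M T^-2].
d (distance) has dimensions [L].

Left side: [L]
Right side: [L]

Both sides have the same dimensions, so the equation is dimensionally consistent.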